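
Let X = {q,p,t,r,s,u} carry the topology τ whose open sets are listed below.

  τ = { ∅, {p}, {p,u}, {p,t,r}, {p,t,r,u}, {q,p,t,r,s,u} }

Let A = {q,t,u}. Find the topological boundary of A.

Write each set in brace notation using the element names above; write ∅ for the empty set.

opens ⊆ A: ∅; union → int = ∅
complement {p,r,s}; its interior {p}; cl(A) = X∖{p} = {q,t,r,s,u}
boundary = {q,t,r,s,u} ∖ ∅ = {q,t,r,s,u}

{q,t,r,s,u}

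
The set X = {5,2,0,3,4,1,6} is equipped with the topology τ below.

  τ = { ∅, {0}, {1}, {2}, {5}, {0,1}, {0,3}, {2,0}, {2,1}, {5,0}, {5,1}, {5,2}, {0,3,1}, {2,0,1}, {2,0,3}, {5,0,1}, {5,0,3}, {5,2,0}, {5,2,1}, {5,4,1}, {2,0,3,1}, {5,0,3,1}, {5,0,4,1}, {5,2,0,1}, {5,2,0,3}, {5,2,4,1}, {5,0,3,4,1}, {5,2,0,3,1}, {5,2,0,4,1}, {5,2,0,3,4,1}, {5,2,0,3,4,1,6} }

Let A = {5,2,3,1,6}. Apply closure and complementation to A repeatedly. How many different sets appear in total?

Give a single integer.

X∖A={0,4}, int(X∖A)={0}, hence cl(A)={5,2,3,4,1,6}
Orbit (k=closure, c=complement):
  1. A     = {5,2,3,1,6}
  2. kA    = {5,2,3,4,1,6}
  3. cA    = {0,4}
  4. ckA   = {0}
  5. kcA   = {0,3,4,6}
  6. kckA  = {0,3,6}
  7. ckcA  = {5,2,1}
  8. ckckA = {5,2,4,1}
  9. kckcA = {5,2,4,1,6}
  10. ckckcA = {0,3}
(closed under both — stop)

10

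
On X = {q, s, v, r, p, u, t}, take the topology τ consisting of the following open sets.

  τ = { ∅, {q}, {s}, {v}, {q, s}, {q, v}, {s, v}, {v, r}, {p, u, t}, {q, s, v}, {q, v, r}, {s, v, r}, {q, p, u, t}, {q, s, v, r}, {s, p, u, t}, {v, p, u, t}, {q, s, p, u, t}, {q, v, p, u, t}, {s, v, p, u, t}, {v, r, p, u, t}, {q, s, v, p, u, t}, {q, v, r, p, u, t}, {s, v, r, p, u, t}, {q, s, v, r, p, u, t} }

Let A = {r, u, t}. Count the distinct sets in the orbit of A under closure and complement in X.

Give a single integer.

complement {q, s, v, p}; its interior {q, s, v}; cl(A) = X∖{q, s, v} = {r, p, u, t}
With k = closure, c = complement:
  1. A     = {r, u, t}
  2. kA    = {r, p, u, t}
  3. cA    = {q, s, v, p}
  4. ckA   = {q, s, v}
  5. kcA   = {q, s, v, r, p, u, t}
  6. kckA  = {q, s, v, r}
  7. ckcA  = ∅
  8. ckckA = {p, u, t}
k, c of each give nothing new

8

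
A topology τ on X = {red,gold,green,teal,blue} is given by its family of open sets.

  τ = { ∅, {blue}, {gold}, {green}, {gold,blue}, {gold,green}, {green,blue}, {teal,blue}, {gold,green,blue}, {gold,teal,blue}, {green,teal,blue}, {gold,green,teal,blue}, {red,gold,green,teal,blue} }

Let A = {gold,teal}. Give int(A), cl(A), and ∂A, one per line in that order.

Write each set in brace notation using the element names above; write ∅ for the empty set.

open subsets of A: ∅, {gold}; so int(A) = {gold}
closure: X∖int(X∖A) = X∖{green,blue} = {red,gold,teal}
∂A = {red,gold,teal} minus {gold} = {red,teal}

int(A) = {gold}
cl(A)  = {red,gold,teal}
∂A     = {red,teal}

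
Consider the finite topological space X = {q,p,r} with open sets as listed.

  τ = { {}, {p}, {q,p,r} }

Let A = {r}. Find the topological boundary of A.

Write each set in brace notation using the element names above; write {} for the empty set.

opens ⊆ A: {}; union → int = {}
complement {q,p}; its interior {p}; cl(A) = X∖{p} = {q,r}
boundary = {q,r} ∖ {} = {q,r}

{q,r}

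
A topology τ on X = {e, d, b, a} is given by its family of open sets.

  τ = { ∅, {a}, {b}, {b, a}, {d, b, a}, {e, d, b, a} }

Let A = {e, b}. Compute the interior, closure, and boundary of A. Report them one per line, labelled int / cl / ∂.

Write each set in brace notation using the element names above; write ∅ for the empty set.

int(A) = {b}
cl(A)  = {e, d, b}
∂A     = {e, d}

opens ⊆ A: ∅, {b}; union → int = {b}
complement {d, a}; its interior {a}; cl(A) = X∖{a} = {e, d, b}
boundary = {e, d, b} ∖ {b} = {e, d}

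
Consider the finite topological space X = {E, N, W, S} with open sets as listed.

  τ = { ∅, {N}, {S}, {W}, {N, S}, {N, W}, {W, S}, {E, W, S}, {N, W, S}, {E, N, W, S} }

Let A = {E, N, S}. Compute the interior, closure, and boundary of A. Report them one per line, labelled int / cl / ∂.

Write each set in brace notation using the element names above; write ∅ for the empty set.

U open, U⊆A: ∅, {S}, {N}, {N, S}. int(A) = ⋃ = {N, S}
X∖A={W}, int(X∖A)={W}, hence cl(A)={E, N, S}
∂A: remove int from cl → {E}

int(A) = {N, S}
cl(A)  = {E, N, S}
∂A     = {E}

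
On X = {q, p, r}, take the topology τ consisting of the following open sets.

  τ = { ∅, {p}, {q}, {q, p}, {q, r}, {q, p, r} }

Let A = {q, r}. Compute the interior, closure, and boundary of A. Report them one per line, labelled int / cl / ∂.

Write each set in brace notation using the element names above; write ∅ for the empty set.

opens ⊆ A: ∅, {q}, {q, r}; union → int = {q, r}
complement {p}; its interior {p}; cl(A) = X∖{p} = {q, r}
boundary = {q, r} ∖ {q, r} = ∅

int(A) = {q, r}
cl(A)  = {q, r}
∂A     = ∅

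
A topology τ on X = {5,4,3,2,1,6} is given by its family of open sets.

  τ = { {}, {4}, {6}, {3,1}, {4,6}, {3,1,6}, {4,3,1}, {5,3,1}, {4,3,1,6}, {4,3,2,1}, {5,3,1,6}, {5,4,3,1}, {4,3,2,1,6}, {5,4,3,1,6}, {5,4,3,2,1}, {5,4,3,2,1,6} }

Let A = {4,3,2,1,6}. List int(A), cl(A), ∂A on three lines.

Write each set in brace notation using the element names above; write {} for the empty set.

open subsets of A: {}, {6}, {4}, {3,1}, {4,6}, {3,1,6}, {4,3,1}, {4,3,2,1}, {4,3,1,6}, {4,3,2,1,6}; so int(A) = {4,3,2,1,6}
closure: X∖int(X∖A) = X∖{} = {5,4,3,2,1,6}
∂A = {5,4,3,2,1,6} minus {4,3,2,1,6} = {5}

int(A) = {4,3,2,1,6}
cl(A)  = {5,4,3,2,1,6}
∂A     = {5}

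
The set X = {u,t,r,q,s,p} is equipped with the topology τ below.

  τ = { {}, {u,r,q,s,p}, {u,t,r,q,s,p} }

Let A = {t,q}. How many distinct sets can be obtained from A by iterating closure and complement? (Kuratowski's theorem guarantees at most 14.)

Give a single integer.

closure: X∖int(X∖A) = X∖{} = {u,t,r,q,s,p}
Let k=closure and c=complement:
  1. A     = {t,q}
  2. kA    = {u,t,r,q,s,p}
  3. cA    = {u,r,s,p}
  4. ckA   = {}
— saturated at 4

4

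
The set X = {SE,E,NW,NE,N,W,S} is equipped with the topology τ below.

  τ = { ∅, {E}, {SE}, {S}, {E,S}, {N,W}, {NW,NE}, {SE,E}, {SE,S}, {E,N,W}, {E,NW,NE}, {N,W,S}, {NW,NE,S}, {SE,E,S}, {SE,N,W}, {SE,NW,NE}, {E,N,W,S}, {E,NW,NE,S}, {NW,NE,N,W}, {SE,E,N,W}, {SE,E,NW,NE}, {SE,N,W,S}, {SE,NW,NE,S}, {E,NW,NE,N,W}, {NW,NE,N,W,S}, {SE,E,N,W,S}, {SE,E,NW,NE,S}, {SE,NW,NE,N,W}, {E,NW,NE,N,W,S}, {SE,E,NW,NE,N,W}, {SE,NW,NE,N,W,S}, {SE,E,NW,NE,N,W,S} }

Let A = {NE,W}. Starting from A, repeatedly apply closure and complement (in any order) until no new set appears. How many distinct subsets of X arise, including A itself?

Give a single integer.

6

cl via duality: int({SE,E,NW,N,S}) = {SE,E,S}, so X∖{SE,E,S} = {NW,NE,N,W}
Write k for closure, c for complement:
  1. A     = {NE,W}
  2. kA    = {NW,NE,N,W}
  3. cA    = {SE,E,NW,N,S}
  4. ckA   = {SE,E,S}
  5. kcA   = {SE,E,NW,NE,N,W,S}
  6. ckcA  = ∅
applying k or c yields no new set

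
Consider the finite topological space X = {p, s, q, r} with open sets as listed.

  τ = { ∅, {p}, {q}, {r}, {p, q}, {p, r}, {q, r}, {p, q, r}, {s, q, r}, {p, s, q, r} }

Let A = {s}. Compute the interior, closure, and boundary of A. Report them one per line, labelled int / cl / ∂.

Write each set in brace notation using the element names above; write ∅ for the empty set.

int(A) = ∅
cl(A)  = {s}
∂A     = {s}

open subsets of A: ∅; so int(A) = ∅
closure: X∖int(X∖A) = X∖{p, q, r} = {s}
∂A = {s} minus ∅ = {s}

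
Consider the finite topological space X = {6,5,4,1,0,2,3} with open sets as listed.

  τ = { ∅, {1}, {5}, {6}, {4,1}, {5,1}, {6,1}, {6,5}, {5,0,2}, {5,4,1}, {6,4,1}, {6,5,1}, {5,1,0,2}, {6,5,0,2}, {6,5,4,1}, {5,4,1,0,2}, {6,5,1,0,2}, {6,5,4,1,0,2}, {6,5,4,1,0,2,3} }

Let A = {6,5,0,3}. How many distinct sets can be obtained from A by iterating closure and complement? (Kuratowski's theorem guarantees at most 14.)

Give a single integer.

closure: X∖int(X∖A) = X∖{4,1} = {6,5,0,2,3}
Let k=closure and c=complement:
  1. A     = {6,5,0,3}
  2. kA    = {6,5,0,2,3}
  3. cA    = {4,1,2}
  4. ckA   = {4,1}
  5. kcA   = {4,1,0,2,3}
  6. kckA  = {4,1,3}
  7. ckcA  = {6,5}
  8. ckckA = {6,5,0,2}
— saturated at 8

8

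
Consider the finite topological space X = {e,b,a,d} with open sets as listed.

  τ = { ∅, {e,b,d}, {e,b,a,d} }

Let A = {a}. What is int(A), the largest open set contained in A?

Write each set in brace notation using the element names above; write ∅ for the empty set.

∅

open subsets of A: ∅; so int(A) = ∅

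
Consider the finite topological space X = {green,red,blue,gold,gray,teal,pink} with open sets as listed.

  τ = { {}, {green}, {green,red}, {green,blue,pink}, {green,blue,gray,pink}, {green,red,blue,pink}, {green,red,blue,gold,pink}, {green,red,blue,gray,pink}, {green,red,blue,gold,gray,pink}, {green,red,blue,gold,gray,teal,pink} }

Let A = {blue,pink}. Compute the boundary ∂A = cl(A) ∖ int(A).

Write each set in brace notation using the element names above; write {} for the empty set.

{blue,gold,gray,teal,pink}

open subsets of A: {}; so int(A) = {}
closure: X∖int(X∖A) = X∖{green,red} = {blue,gold,gray,teal,pink}
∂A = {blue,gold,gray,teal,pink} minus {} = {blue,gold,gray,teal,pink}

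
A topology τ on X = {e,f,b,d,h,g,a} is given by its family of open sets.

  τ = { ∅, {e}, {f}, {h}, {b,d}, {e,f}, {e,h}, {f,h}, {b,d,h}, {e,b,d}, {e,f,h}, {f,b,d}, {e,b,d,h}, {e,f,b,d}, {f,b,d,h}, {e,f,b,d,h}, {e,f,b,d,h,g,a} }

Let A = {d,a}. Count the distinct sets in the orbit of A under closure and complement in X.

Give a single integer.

8

X∖A={e,f,b,h,g}, int(X∖A)={e,f,h}, hence cl(A)={b,d,g,a}
Orbit (k=closure, c=complement):
  1. A     = {d,a}
  2. kA    = {b,d,g,a}
  3. cA    = {e,f,b,h,g}
  4. ckA   = {e,f,h}
  5. kcA   = {e,f,b,d,h,g,a}
  6. kckA  = {e,f,h,g,a}
  7. ckcA  = ∅
  8. ckckA = {b,d}
(closed under both — stop)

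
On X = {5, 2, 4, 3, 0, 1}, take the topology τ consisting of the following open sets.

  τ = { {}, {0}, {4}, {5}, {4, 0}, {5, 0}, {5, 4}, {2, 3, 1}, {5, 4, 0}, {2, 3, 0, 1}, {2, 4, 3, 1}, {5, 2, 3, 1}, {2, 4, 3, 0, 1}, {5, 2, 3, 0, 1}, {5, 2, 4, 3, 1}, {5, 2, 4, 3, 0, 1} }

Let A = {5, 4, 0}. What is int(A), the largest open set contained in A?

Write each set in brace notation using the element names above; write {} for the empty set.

open subsets of A: {}, {0}, {4}, {5}, {4, 0}, {5, 0}, {5, 4}, {5, 4, 0}; so int(A) = {5, 4, 0}

{5, 4, 0}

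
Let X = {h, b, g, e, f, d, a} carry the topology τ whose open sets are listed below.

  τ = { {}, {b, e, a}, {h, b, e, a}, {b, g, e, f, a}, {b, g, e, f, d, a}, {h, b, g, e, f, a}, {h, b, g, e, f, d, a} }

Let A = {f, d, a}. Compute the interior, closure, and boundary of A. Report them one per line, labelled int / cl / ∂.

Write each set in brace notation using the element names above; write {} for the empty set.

open subsets of A: {}; so int(A) = {}
closure: X∖int(X∖A) = X∖{} = {h, b, g, e, f, d, a}
∂A = {h, b, g, e, f, d, a} minus {} = {h, b, g, e, f, d, a}

int(A) = {}
cl(A)  = {h, b, g, e, f, d, a}
∂A     = {h, b, g, e, f, d, a}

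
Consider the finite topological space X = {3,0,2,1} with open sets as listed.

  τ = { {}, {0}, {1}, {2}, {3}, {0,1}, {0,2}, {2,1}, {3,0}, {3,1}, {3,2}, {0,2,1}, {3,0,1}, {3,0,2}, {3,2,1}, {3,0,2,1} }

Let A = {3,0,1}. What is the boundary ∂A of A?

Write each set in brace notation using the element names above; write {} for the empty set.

interior: largest open inside A is {3,0,1} (from {}, {0}, {1}, {3}, {3,1}, {0,1}, {3,0}, {3,0,1})
cl via duality: int({2}) = {2}, so X∖{2} = {3,0,1}
cl∖int = {}

{}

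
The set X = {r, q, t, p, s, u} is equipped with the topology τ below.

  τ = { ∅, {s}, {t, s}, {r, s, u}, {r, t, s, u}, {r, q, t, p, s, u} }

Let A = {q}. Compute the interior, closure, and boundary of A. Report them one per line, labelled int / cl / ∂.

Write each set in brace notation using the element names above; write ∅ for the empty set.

opens ⊆ A: ∅; union → int = ∅
complement {r, t, p, s, u}; its interior {r, t, s, u}; cl(A) = X∖{r, t, s, u} = {q, p}
boundary = {q, p} ∖ ∅ = {q, p}

int(A) = ∅
cl(A)  = {q, p}
∂A     = {q, p}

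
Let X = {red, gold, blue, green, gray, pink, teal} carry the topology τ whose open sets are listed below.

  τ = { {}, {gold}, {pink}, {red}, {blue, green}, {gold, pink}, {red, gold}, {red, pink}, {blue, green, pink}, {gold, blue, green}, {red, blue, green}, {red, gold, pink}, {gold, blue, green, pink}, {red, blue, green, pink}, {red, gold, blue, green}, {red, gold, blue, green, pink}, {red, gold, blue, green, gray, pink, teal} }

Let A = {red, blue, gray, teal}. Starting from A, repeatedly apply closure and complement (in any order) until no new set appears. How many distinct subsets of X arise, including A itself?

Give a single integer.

10

cl via duality: int({gold, green, pink}) = {gold, pink}, so X∖{gold, pink} = {red, blue, green, gray, teal}
Write k for closure, c for complement:
  1. A     = {red, blue, gray, teal}
  2. kA    = {red, blue, green, gray, teal}
  3. cA    = {gold, green, pink}
  4. ckA   = {gold, pink}
  5. kcA   = {gold, blue, green, gray, pink, teal}
  6. kckA  = {gold, gray, pink, teal}
  7. ckcA  = {red}
  8. ckckA = {red, blue, green}
  9. kckcA = {red, gray, teal}
  10. ckckcA = {gold, blue, green, pink}
applying k or c yields no new set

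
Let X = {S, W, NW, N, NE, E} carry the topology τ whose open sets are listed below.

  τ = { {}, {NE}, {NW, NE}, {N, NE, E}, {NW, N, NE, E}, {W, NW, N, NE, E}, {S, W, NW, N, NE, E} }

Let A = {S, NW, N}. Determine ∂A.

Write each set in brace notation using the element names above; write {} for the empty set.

U open, U⊆A: {}. int(A) = ⋃ = {}
X∖A={W, NE, E}, int(X∖A)={NE}, hence cl(A)={S, W, NW, N, E}
∂A: remove int from cl → {S, W, NW, N, E}

{S, W, NW, N, E}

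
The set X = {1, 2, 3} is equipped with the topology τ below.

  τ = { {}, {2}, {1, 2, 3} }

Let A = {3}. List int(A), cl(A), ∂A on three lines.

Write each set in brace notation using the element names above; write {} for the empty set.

int(A) = {}
cl(A)  = {1, 3}
∂A     = {1, 3}

U open, U⊆A: {}. int(A) = ⋃ = {}
X∖A={1, 2}, int(X∖A)={2}, hence cl(A)={1, 3}
∂A: remove int from cl → {1, 3}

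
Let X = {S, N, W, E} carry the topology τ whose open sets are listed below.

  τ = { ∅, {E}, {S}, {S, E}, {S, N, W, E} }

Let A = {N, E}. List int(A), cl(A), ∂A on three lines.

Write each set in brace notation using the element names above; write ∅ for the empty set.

interior: largest open inside A is {E} (from ∅, {E})
cl via duality: int({S, W}) = {S}, so X∖{S} = {N, W, E}
cl∖int = {N, W}

int(A) = {E}
cl(A)  = {N, W, E}
∂A     = {N, W}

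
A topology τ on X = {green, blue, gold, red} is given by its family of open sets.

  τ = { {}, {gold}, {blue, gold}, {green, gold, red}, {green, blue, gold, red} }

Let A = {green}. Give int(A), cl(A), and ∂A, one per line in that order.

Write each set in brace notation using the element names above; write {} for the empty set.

open subsets of A: {}; so int(A) = {}
closure: X∖int(X∖A) = X∖{blue, gold} = {green, red}
∂A = {green, red} minus {} = {green, red}

int(A) = {}
cl(A)  = {green, red}
∂A     = {green, red}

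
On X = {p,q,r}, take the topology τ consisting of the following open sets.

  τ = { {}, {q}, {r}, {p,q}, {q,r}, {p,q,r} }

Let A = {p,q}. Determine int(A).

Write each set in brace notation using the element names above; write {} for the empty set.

{p,q}

U open, U⊆A: {}, {q}, {p,q}. int(A) = ⋃ = {p,q}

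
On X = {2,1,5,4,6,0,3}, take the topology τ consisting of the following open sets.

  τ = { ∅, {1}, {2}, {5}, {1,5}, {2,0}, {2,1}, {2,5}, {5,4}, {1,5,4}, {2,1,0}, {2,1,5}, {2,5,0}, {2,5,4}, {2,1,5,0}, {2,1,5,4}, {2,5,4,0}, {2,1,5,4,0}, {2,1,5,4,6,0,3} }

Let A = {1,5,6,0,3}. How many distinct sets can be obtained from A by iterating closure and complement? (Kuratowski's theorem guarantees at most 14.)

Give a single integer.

10

complement {2,4}; its interior {2}; cl(A) = X∖{2} = {1,5,4,6,0,3}
With k = closure, c = complement:
  1. A     = {1,5,6,0,3}
  2. kA    = {1,5,4,6,0,3}
  3. cA    = {2,4}
  4. ckA   = {2}
  5. kcA   = {2,4,6,0,3}
  6. kckA  = {2,6,0,3}
  7. ckcA  = {1,5}
  8. ckckA = {1,5,4}
  9. kckcA = {1,5,4,6,3}
  10. ckckcA = {2,0}
k, c of each give nothing new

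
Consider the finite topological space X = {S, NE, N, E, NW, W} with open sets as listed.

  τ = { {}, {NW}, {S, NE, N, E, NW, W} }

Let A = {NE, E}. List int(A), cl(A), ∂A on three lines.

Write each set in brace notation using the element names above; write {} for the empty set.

U open, U⊆A: {}. int(A) = ⋃ = {}
X∖A={S, N, NW, W}, int(X∖A)={NW}, hence cl(A)={S, NE, N, E, W}
∂A: remove int from cl → {S, NE, N, E, W}

int(A) = {}
cl(A)  = {S, NE, N, E, W}
∂A     = {S, NE, N, E, W}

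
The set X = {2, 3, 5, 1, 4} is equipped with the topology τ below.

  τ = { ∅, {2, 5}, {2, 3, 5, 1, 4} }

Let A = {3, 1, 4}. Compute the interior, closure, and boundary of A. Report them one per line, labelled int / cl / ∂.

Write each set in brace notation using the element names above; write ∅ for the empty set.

int(A) = ∅
cl(A)  = {3, 1, 4}
∂A     = {3, 1, 4}

open subsets of A: ∅; so int(A) = ∅
closure: X∖int(X∖A) = X∖{2, 5} = {3, 1, 4}
∂A = {3, 1, 4} minus ∅ = {3, 1, 4}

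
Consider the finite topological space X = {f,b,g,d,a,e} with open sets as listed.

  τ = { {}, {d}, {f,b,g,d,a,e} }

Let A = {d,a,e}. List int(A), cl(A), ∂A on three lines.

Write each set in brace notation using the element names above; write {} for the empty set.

int(A) = {d}
cl(A)  = {f,b,g,d,a,e}
∂A     = {f,b,g,a,e}

open subsets of A: {}, {d}; so int(A) = {d}
closure: X∖int(X∖A) = X∖{} = {f,b,g,d,a,e}
∂A = {f,b,g,d,a,e} minus {d} = {f,b,g,a,e}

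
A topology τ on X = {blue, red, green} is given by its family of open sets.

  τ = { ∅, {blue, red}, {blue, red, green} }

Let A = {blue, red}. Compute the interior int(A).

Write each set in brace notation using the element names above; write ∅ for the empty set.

{blue, red}

U open, U⊆A: ∅, {blue, red}. int(A) = ⋃ = {blue, red}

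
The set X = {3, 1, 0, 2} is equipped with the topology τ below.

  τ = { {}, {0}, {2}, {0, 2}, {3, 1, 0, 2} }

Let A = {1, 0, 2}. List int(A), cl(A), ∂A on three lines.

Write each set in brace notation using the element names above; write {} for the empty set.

int(A) = {0, 2}
cl(A)  = {3, 1, 0, 2}
∂A     = {3, 1}

interior: largest open inside A is {0, 2} (from {}, {2}, {0}, {0, 2})
cl via duality: int({3}) = {}, so X∖{} = {3, 1, 0, 2}
cl∖int = {3, 1}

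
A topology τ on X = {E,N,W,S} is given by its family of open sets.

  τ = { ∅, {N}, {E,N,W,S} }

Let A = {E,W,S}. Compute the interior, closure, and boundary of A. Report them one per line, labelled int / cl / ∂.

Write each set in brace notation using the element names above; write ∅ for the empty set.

int(A) = ∅
cl(A)  = {E,W,S}
∂A     = {E,W,S}

U open, U⊆A: ∅. int(A) = ⋃ = ∅
X∖A={N}, int(X∖A)={N}, hence cl(A)={E,W,S}
∂A: remove int from cl → {E,W,S}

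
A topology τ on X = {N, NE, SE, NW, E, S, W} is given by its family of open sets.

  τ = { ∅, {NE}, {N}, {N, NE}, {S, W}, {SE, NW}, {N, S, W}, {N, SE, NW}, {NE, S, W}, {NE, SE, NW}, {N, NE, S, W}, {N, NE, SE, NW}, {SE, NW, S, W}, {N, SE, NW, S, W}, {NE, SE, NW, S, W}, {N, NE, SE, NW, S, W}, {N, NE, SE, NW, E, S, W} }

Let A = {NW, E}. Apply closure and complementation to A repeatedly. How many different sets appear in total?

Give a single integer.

8

X∖A={N, NE, SE, S, W}, int(X∖A)={N, NE, S, W}, hence cl(A)={SE, NW, E}
Orbit (k=closure, c=complement):
  1. A     = {NW, E}
  2. kA    = {SE, NW, E}
  3. cA    = {N, NE, SE, S, W}
  4. ckA   = {N, NE, S, W}
  5. kcA   = {N, NE, SE, NW, E, S, W}
  6. kckA  = {N, NE, E, S, W}
  7. ckcA  = ∅
  8. ckckA = {SE, NW}
(closed under both — stop)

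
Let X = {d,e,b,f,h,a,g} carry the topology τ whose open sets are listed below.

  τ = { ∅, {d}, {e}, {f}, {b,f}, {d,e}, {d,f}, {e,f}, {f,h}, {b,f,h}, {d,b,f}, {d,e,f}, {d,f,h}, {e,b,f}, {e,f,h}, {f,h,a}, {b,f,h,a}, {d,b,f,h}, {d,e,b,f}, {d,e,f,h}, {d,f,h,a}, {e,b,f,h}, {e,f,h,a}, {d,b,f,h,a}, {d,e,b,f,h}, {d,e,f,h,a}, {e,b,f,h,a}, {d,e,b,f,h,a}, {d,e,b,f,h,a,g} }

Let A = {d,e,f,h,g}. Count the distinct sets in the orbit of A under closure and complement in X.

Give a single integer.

closure: X∖int(X∖A) = X∖∅ = {d,e,b,f,h,a,g}
Let k=closure and c=complement:
  1. A     = {d,e,f,h,g}
  2. kA    = {d,e,b,f,h,a,g}
  3. cA    = {b,a}
  4. ckA   = ∅
  5. kcA   = {b,a,g}
  6. ckcA  = {d,e,f,h}
— saturated at 6

6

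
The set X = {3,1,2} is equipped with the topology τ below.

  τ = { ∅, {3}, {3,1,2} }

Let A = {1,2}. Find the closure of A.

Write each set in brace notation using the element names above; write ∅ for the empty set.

X∖A={3}, int(X∖A)={3}, hence cl(A)={1,2}

{1,2}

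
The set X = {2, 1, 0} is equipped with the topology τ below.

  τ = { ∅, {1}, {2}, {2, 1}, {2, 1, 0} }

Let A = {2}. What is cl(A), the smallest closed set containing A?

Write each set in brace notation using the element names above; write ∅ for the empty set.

{2, 0}

closure: X∖int(X∖A) = X∖{1} = {2, 0}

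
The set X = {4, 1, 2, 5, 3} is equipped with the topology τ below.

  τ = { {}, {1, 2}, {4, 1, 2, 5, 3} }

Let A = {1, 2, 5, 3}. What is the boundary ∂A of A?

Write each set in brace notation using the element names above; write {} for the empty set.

{4, 5, 3}

interior: largest open inside A is {1, 2} (from {}, {1, 2})
cl via duality: int({4}) = {}, so X∖{} = {4, 1, 2, 5, 3}
cl∖int = {4, 5, 3}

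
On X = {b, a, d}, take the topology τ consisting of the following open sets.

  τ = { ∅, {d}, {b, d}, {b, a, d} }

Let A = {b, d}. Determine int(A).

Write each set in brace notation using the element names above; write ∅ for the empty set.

U open, U⊆A: ∅, {d}, {b, d}. int(A) = ⋃ = {b, d}

{b, d}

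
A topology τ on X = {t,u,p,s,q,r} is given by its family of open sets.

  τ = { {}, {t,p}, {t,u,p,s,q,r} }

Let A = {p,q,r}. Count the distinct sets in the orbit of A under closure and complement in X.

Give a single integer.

4

closure: X∖int(X∖A) = X∖{} = {t,u,p,s,q,r}
Let k=closure and c=complement:
  1. A     = {p,q,r}
  2. kA    = {t,u,p,s,q,r}
  3. cA    = {t,u,s}
  4. ckA   = {}
— saturated at 4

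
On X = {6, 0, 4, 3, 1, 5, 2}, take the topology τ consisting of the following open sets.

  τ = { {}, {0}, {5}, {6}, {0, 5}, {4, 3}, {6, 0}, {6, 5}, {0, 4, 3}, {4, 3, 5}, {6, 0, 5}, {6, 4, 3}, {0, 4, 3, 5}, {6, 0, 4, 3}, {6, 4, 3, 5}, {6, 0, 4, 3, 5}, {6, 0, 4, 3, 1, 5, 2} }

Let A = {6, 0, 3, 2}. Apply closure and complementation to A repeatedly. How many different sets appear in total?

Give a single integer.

10

closure: X∖int(X∖A) = X∖{5} = {6, 0, 4, 3, 1, 2}
Let k=closure and c=complement:
  1. A     = {6, 0, 3, 2}
  2. kA    = {6, 0, 4, 3, 1, 2}
  3. cA    = {4, 1, 5}
  4. ckA   = {5}
  5. kcA   = {4, 3, 1, 5, 2}
  6. kckA  = {1, 5, 2}
  7. ckcA  = {6, 0}
  8. ckckA = {6, 0, 4, 3}
  9. kckcA = {6, 0, 1, 2}
  10. ckckcA = {4, 3, 5}
— saturated at 10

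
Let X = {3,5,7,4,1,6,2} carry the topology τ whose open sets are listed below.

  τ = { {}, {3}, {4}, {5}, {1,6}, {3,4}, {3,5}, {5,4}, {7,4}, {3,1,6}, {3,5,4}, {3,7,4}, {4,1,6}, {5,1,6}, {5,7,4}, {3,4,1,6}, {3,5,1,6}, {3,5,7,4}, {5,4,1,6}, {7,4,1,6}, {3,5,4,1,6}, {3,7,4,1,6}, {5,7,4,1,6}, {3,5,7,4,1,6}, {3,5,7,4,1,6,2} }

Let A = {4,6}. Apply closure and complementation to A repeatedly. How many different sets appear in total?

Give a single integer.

complement {3,5,7,1,2}; its interior {3,5}; cl(A) = X∖{3,5} = {7,4,1,6,2}
With k = closure, c = complement:
  1. A     = {4,6}
  2. kA    = {7,4,1,6,2}
  3. cA    = {3,5,7,1,2}
  4. ckA   = {3,5}
  5. kcA   = {3,5,7,1,6,2}
  6. kckA  = {3,5,2}
  7. ckcA  = {4}
  8. ckckA = {7,4,1,6}
  9. kckcA = {7,4,2}
  10. ckckcA = {3,5,1,6}
  11. kckckcA = {3,5,1,6,2}
  12. ckckckcA = {7,4}
k, c of each give nothing new

12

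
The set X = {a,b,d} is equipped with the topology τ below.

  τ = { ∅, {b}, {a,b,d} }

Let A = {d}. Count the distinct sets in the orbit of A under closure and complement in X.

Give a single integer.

6

closure: X∖int(X∖A) = X∖{b} = {a,d}
Let k=closure and c=complement:
  1. A     = {d}
  2. kA    = {a,d}
  3. cA    = {a,b}
  4. ckA   = {b}
  5. kcA   = {a,b,d}
  6. ckcA  = ∅
— saturated at 6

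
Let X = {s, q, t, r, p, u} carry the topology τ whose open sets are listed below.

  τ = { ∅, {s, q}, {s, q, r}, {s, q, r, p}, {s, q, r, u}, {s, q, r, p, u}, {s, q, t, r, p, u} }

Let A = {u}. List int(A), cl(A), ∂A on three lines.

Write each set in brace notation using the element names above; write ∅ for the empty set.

int(A) = ∅
cl(A)  = {t, u}
∂A     = {t, u}

interior: largest open inside A is ∅ (from ∅)
cl via duality: int({s, q, t, r, p}) = {s, q, r, p}, so X∖{s, q, r, p} = {t, u}
cl∖int = {t, u}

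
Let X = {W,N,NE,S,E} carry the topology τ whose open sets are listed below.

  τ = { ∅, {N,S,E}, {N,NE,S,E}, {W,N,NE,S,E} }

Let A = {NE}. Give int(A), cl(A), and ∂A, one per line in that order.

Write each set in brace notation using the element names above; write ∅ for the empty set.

open subsets of A: ∅; so int(A) = ∅
closure: X∖int(X∖A) = X∖{N,S,E} = {W,NE}
∂A = {W,NE} minus ∅ = {W,NE}

int(A) = ∅
cl(A)  = {W,NE}
∂A     = {W,NE}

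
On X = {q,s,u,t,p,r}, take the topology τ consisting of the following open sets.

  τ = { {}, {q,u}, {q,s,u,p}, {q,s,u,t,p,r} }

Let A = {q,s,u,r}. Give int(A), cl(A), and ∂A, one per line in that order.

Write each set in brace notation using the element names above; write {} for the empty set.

U open, U⊆A: {}, {q,u}. int(A) = ⋃ = {q,u}
X∖A={t,p}, int(X∖A)={}, hence cl(A)={q,s,u,t,p,r}
∂A: remove int from cl → {s,t,p,r}

int(A) = {q,u}
cl(A)  = {q,s,u,t,p,r}
∂A     = {s,t,p,r}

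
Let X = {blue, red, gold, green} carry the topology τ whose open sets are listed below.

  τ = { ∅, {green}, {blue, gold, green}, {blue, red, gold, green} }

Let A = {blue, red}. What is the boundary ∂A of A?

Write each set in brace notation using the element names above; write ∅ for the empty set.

{blue, red, gold}

U open, U⊆A: ∅. int(A) = ⋃ = ∅
X∖A={gold, green}, int(X∖A)={green}, hence cl(A)={blue, red, gold}
∂A: remove int from cl → {blue, red, gold}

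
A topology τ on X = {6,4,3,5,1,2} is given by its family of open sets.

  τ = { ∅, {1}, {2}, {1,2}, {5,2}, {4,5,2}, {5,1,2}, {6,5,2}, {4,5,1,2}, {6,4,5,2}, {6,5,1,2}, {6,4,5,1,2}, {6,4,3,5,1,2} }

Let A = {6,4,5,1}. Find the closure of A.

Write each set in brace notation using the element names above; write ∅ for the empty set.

cl via duality: int({3,2}) = {2}, so X∖{2} = {6,4,3,5,1}

{6,4,3,5,1}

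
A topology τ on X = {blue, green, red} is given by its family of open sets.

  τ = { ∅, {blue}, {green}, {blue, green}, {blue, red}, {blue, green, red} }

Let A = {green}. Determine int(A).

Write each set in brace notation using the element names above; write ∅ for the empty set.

opens ⊆ A: ∅, {green}; union → int = {green}

{green}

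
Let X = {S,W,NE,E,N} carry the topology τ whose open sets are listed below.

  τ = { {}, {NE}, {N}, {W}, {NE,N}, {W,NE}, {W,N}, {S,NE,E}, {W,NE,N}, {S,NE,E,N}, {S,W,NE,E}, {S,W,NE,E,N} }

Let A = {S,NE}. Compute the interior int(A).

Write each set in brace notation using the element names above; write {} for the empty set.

{NE}

opens ⊆ A: {}, {NE}; union → int = {NE}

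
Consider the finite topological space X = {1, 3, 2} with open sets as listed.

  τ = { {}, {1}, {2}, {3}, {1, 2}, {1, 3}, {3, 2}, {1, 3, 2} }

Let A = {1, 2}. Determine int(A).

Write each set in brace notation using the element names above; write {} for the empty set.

opens ⊆ A: {}, {2}, {1}, {1, 2}; union → int = {1, 2}

{1, 2}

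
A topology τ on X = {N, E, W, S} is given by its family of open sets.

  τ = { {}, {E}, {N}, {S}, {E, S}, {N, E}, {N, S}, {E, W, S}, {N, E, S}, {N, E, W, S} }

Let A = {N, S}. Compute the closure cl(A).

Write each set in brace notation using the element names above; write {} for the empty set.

{N, W, S}

complement {E, W}; its interior {E}; cl(A) = X∖{E} = {N, W, S}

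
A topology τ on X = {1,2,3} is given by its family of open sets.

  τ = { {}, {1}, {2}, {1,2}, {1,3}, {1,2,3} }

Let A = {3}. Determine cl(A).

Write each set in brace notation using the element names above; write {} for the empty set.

{3}

X∖A={1,2}, int(X∖A)={1,2}, hence cl(A)={3}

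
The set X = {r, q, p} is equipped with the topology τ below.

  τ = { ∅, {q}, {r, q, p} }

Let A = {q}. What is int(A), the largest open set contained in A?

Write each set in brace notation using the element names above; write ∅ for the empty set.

U open, U⊆A: ∅, {q}. int(A) = ⋃ = {q}

{q}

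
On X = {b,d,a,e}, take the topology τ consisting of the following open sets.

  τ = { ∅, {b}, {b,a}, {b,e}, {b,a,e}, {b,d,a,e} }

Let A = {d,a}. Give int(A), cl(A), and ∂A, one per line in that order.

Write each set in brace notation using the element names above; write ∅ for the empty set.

opens ⊆ A: ∅; union → int = ∅
complement {b,e}; its interior {b,e}; cl(A) = X∖{b,e} = {d,a}
boundary = {d,a} ∖ ∅ = {d,a}

int(A) = ∅
cl(A)  = {d,a}
∂A     = {d,a}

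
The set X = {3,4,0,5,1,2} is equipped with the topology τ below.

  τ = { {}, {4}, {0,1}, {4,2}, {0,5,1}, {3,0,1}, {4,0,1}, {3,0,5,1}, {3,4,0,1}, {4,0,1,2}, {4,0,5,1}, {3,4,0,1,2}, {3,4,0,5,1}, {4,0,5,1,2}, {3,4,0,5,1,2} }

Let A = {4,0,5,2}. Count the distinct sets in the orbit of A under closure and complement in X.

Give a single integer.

complement {3,1}; its interior {}; cl(A) = X∖{} = {3,4,0,5,1,2}
With k = closure, c = complement:
  1. A     = {4,0,5,2}
  2. kA    = {3,4,0,5,1,2}
  3. cA    = {3,1}
  4. ckA   = {}
  5. kcA   = {3,0,5,1}
  6. ckcA  = {4,2}
k, c of each give nothing new

6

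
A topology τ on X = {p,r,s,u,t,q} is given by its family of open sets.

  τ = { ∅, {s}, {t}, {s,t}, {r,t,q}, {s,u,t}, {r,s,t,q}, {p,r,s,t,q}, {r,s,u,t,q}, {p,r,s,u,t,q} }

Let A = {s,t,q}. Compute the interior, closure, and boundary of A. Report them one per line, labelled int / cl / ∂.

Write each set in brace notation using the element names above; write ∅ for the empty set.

interior: largest open inside A is {s,t} (from ∅, {t}, {s}, {s,t})
cl via duality: int({p,r,u}) = ∅, so X∖∅ = {p,r,s,u,t,q}
cl∖int = {p,r,u,q}

int(A) = {s,t}
cl(A)  = {p,r,s,u,t,q}
∂A     = {p,r,u,q}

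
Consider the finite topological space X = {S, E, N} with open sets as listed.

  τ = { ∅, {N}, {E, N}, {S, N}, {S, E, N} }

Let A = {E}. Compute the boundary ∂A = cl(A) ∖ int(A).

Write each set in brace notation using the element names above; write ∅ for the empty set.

{E}

U open, U⊆A: ∅. int(A) = ⋃ = ∅
X∖A={S, N}, int(X∖A)={S, N}, hence cl(A)={E}
∂A: remove int from cl → {E}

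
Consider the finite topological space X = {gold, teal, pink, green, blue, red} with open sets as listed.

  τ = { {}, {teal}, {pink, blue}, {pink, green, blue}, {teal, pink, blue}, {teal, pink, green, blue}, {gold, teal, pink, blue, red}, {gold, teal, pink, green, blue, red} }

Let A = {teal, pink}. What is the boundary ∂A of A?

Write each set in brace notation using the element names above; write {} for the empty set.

{gold, pink, green, blue, red}

open subsets of A: {}, {teal}; so int(A) = {teal}
closure: X∖int(X∖A) = X∖{} = {gold, teal, pink, green, blue, red}
∂A = {gold, teal, pink, green, blue, red} minus {teal} = {gold, pink, green, blue, red}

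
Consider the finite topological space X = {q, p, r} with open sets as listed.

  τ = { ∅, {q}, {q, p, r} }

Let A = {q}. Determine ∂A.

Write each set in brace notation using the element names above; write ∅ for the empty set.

{p, r}

opens ⊆ A: ∅, {q}; union → int = {q}
complement {p, r}; its interior ∅; cl(A) = X∖∅ = {q, p, r}
boundary = {q, p, r} ∖ {q} = {p, r}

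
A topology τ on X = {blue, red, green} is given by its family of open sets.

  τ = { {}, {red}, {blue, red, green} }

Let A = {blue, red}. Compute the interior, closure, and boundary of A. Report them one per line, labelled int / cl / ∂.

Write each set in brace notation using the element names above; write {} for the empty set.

int(A) = {red}
cl(A)  = {blue, red, green}
∂A     = {blue, green}

opens ⊆ A: {}, {red}; union → int = {red}
complement {green}; its interior {}; cl(A) = X∖{} = {blue, red, green}
boundary = {blue, red, green} ∖ {red} = {blue, green}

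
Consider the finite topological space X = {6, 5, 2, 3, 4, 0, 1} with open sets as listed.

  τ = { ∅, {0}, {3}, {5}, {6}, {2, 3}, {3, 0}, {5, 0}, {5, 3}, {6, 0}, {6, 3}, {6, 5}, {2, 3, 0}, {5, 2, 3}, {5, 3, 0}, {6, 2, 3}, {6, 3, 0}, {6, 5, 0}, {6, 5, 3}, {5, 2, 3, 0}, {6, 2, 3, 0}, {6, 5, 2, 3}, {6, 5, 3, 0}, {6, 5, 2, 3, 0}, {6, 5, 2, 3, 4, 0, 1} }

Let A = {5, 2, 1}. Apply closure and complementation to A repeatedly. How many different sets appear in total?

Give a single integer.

8

X∖A={6, 3, 4, 0}, int(X∖A)={6, 3, 0}, hence cl(A)={5, 2, 4, 1}
Orbit (k=closure, c=complement):
  1. A     = {5, 2, 1}
  2. kA    = {5, 2, 4, 1}
  3. cA    = {6, 3, 4, 0}
  4. ckA   = {6, 3, 0}
  5. kcA   = {6, 2, 3, 4, 0, 1}
  6. ckcA  = {5}
  7. kckcA = {5, 4, 1}
  8. ckckcA = {6, 2, 3, 0}
(closed under both — stop)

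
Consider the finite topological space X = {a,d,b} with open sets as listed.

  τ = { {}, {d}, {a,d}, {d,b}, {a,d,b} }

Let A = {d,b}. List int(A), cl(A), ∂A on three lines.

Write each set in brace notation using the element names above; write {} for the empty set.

int(A) = {d,b}
cl(A)  = {a,d,b}
∂A     = {a}

U open, U⊆A: {}, {d}, {d,b}. int(A) = ⋃ = {d,b}
X∖A={a}, int(X∖A)={}, hence cl(A)={a,d,b}
∂A: remove int from cl → {a}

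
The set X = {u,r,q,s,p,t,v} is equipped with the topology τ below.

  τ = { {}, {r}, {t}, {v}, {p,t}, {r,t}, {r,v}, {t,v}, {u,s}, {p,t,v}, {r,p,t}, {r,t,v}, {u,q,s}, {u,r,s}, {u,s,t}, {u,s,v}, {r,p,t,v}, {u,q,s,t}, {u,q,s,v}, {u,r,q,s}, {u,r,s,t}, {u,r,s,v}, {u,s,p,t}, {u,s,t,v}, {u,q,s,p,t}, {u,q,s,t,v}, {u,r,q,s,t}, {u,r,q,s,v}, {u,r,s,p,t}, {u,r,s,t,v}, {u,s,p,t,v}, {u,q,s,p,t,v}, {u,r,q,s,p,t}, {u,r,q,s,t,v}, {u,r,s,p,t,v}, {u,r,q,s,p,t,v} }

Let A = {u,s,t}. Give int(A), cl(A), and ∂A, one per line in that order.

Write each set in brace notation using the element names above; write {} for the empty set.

int(A) = {u,s,t}
cl(A)  = {u,q,s,p,t}
∂A     = {q,p}

opens ⊆ A: {}, {t}, {u,s}, {u,s,t}; union → int = {u,s,t}
complement {r,q,p,v}; its interior {r,v}; cl(A) = X∖{r,v} = {u,q,s,p,t}
boundary = {u,q,s,p,t} ∖ {u,s,t} = {q,p}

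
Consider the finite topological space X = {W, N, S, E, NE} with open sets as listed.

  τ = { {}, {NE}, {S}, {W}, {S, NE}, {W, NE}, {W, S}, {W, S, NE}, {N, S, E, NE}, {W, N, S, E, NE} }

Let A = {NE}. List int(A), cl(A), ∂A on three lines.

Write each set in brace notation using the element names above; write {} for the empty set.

int(A) = {NE}
cl(A)  = {N, E, NE}
∂A     = {N, E}

U open, U⊆A: {}, {NE}. int(A) = ⋃ = {NE}
X∖A={W, N, S, E}, int(X∖A)={W, S}, hence cl(A)={N, E, NE}
∂A: remove int from cl → {N, E}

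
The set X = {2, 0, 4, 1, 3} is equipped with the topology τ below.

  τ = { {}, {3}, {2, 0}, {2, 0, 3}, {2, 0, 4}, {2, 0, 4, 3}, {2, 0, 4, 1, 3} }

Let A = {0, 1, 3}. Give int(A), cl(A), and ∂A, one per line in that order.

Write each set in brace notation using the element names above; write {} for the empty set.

int(A) = {3}
cl(A)  = {2, 0, 4, 1, 3}
∂A     = {2, 0, 4, 1}

interior: largest open inside A is {3} (from {}, {3})
cl via duality: int({2, 4}) = {}, so X∖{} = {2, 0, 4, 1, 3}
cl∖int = {2, 0, 4, 1}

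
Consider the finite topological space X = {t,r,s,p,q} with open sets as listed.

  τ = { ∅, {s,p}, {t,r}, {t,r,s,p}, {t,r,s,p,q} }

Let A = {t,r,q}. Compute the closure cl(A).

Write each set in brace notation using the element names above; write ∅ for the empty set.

closure: X∖int(X∖A) = X∖{s,p} = {t,r,q}

{t,r,q}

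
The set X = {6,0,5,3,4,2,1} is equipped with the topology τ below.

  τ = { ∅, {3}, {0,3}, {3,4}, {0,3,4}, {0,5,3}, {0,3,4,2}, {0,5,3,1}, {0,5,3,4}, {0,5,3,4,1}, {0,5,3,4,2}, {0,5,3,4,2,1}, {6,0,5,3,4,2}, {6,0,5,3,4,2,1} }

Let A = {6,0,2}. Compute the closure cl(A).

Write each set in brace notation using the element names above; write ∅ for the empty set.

{6,0,5,2,1}

X∖A={5,3,4,1}, int(X∖A)={3,4}, hence cl(A)={6,0,5,2,1}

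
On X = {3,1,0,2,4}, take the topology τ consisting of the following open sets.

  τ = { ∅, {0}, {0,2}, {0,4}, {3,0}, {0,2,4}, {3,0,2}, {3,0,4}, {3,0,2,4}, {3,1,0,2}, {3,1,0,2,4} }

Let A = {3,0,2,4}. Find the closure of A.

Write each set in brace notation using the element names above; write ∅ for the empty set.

X∖A={1}, int(X∖A)=∅, hence cl(A)={3,1,0,2,4}

{3,1,0,2,4}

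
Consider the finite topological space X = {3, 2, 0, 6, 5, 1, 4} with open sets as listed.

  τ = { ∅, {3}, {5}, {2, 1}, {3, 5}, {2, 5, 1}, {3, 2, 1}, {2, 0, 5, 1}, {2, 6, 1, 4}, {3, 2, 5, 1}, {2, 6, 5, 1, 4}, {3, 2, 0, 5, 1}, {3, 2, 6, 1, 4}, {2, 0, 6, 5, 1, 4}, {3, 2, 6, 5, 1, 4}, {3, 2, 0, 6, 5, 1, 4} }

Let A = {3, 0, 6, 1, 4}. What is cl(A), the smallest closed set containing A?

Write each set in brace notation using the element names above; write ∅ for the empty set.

complement {2, 5}; its interior {5}; cl(A) = X∖{5} = {3, 2, 0, 6, 1, 4}

{3, 2, 0, 6, 1, 4}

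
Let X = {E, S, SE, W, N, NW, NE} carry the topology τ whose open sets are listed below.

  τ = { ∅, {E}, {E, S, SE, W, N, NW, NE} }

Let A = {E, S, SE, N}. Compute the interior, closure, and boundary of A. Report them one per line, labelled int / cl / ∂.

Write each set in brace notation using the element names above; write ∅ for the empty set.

interior: largest open inside A is {E} (from ∅, {E})
cl via duality: int({W, NW, NE}) = ∅, so X∖∅ = {E, S, SE, W, N, NW, NE}
cl∖int = {S, SE, W, N, NW, NE}

int(A) = {E}
cl(A)  = {E, S, SE, W, N, NW, NE}
∂A     = {S, SE, W, N, NW, NE}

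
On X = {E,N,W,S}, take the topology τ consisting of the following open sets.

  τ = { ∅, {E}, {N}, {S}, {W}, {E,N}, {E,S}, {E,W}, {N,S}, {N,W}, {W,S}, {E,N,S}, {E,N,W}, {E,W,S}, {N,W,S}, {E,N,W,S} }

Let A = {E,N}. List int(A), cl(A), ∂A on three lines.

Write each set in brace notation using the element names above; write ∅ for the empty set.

U open, U⊆A: ∅, {N}, {E}, {E,N}. int(A) = ⋃ = {E,N}
X∖A={W,S}, int(X∖A)={W,S}, hence cl(A)={E,N}
∂A: remove int from cl → ∅

int(A) = {E,N}
cl(A)  = {E,N}
∂A     = ∅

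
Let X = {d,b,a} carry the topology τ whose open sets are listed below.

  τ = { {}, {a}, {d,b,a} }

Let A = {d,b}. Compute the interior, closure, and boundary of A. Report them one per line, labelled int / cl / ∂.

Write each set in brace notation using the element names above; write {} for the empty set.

U open, U⊆A: {}. int(A) = ⋃ = {}
X∖A={a}, int(X∖A)={a}, hence cl(A)={d,b}
∂A: remove int from cl → {d,b}

int(A) = {}
cl(A)  = {d,b}
∂A     = {d,b}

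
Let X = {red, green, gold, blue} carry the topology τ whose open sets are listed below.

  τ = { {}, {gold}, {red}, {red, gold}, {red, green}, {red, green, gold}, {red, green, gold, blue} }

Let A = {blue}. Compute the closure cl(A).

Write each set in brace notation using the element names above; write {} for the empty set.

{blue}

complement {red, green, gold}; its interior {red, green, gold}; cl(A) = X∖{red, green, gold} = {blue}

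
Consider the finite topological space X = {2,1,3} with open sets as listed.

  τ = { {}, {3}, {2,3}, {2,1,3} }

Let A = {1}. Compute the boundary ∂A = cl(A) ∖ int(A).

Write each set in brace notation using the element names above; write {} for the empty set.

{1}

interior: largest open inside A is {} (from {})
cl via duality: int({2,3}) = {2,3}, so X∖{2,3} = {1}
cl∖int = {1}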